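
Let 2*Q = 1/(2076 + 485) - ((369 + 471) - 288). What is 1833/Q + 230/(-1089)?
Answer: -10549358044/1539487719 ≈ -6.8525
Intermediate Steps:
Q = -1413671/5122 (Q = (1/(2076 + 485) - ((369 + 471) - 288))/2 = (1/2561 - (840 - 288))/2 = (1/2561 - 1*552)/2 = (1/2561 - 552)/2 = (½)*(-1413671/2561) = -1413671/5122 ≈ -276.00)
1833/Q + 230/(-1089) = 1833/(-1413671/5122) + 230/(-1089) = 1833*(-5122/1413671) + 230*(-1/1089) = -9388626/1413671 - 230/1089 = -10549358044/1539487719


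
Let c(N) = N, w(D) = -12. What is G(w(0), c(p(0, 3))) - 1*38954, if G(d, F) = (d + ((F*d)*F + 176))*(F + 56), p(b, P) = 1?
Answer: -30290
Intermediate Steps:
G(d, F) = (56 + F)*(176 + d + d*F**2) (G(d, F) = (d + (d*F**2 + 176))*(56 + F) = (d + (176 + d*F**2))*(56 + F) = (176 + d + d*F**2)*(56 + F) = (56 + F)*(176 + d + d*F**2))
G(w(0), c(p(0, 3))) - 1*38954 = (9856 + 56*(-12) + 176*1 + 1*(-12) - 12*1**3 + 56*(-12)*1**2) - 1*38954 = (9856 - 672 + 176 - 12 - 12*1 + 56*(-12)*1) - 38954 = (9856 - 672 + 176 - 12 - 12 - 672) - 38954 = 8664 - 38954 = -30290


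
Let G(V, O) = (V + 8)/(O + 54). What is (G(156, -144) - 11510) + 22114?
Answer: 477098/45 ≈ 10602.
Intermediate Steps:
G(V, O) = (8 + V)/(54 + O)
(G(156, -144) - 11510) + 22114 = ((8 + 156)/(54 - 144) - 11510) + 22114 = (164/(-90) - 11510) + 22114 = (-1/90*164 - 11510) + 22114 = (-82/45 - 11510) + 22114 = -518032/45 + 22114 = 477098/45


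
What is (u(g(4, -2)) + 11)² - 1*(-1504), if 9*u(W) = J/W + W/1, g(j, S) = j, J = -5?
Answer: 2114833/1296 ≈ 1631.8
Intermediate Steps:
u(W) = -5/(9*W) + W/9 (u(W) = (-5/W + W/1)/9 = (-5/W + W*1)/9 = (-5/W + W)/9 = (W - 5/W)/9 = -5/(9*W) + W/9)
(u(g(4, -2)) + 11)² - 1*(-1504) = ((⅑)*(-5 + 4²)/4 + 11)² - 1*(-1504) = ((⅑)*(¼)*(-5 + 16) + 11)² + 1504 = ((⅑)*(¼)*11 + 11)² + 1504 = (11/36 + 11)² + 1504 = (407/36)² + 1504 = 165649/1296 + 1504 = 2114833/1296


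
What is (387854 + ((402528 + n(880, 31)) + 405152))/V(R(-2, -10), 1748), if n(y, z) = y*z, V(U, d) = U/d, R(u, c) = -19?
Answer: -112498888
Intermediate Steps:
(387854 + ((402528 + n(880, 31)) + 405152))/V(R(-2, -10), 1748) = (387854 + ((402528 + 880*31) + 405152))/((-19/1748)) = (387854 + ((402528 + 27280) + 405152))/((-19*1/1748)) = (387854 + (429808 + 405152))/(-1/92) = (387854 + 834960)*(-92) = 1222814*(-92) = -112498888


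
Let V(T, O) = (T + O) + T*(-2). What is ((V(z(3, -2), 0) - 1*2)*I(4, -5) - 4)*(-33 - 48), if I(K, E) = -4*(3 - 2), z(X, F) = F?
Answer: 324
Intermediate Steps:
I(K, E) = -4 (I(K, E) = -4*1 = -4)
V(T, O) = O - T (V(T, O) = (O + T) - 2*T = O - T)
((V(z(3, -2), 0) - 1*2)*I(4, -5) - 4)*(-33 - 48) = (((0 - 1*(-2)) - 1*2)*(-4) - 4)*(-33 - 48) = (((0 + 2) - 2)*(-4) - 4)*(-81) = ((2 - 2)*(-4) - 4)*(-81) = (0*(-4) - 4)*(-81) = (0 - 4)*(-81) = -4*(-81) = 324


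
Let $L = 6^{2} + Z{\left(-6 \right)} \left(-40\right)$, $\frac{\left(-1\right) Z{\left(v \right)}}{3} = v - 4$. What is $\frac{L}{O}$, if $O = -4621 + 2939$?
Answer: $\frac{582}{841} \approx 0.69203$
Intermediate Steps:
$Z{\left(v \right)} = 12 - 3 v$ ($Z{\left(v \right)} = - 3 \left(v - 4\right) = - 3 \left(-4 + v\right) = 12 - 3 v$)
$O = -1682$
$L = -1164$ ($L = 6^{2} + \left(12 - -18\right) \left(-40\right) = 36 + \left(12 + 18\right) \left(-40\right) = 36 + 30 \left(-40\right) = 36 - 1200 = -1164$)
$\frac{L}{O} = - \frac{1164}{-1682} = \left(-1164\right) \left(- \frac{1}{1682}\right) = \frac{582}{841}$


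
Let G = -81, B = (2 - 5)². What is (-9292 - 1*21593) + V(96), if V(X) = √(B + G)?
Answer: -30885 + 6*I*√2 ≈ -30885.0 + 8.4853*I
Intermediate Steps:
B = 9 (B = (-3)² = 9)
V(X) = 6*I*√2 (V(X) = √(9 - 81) = √(-72) = 6*I*√2)
(-9292 - 1*21593) + V(96) = (-9292 - 1*21593) + 6*I*√2 = (-9292 - 21593) + 6*I*√2 = -30885 + 6*I*√2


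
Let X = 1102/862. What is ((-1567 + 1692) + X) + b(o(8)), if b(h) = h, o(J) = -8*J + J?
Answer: 30290/431 ≈ 70.278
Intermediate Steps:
o(J) = -7*J
X = 551/431 (X = 1102*(1/862) = 551/431 ≈ 1.2784)
((-1567 + 1692) + X) + b(o(8)) = ((-1567 + 1692) + 551/431) - 7*8 = (125 + 551/431) - 56 = 54426/431 - 56 = 30290/431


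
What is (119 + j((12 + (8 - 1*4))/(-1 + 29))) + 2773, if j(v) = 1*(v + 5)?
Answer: 20283/7 ≈ 2897.6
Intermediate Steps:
j(v) = 5 + v (j(v) = 1*(5 + v) = 5 + v)
(119 + j((12 + (8 - 1*4))/(-1 + 29))) + 2773 = (119 + (5 + (12 + (8 - 1*4))/(-1 + 29))) + 2773 = (119 + (5 + (12 + (8 - 4))/28)) + 2773 = (119 + (5 + (12 + 4)*(1/28))) + 2773 = (119 + (5 + 16*(1/28))) + 2773 = (119 + (5 + 4/7)) + 2773 = (119 + 39/7) + 2773 = 872/7 + 2773 = 20283/7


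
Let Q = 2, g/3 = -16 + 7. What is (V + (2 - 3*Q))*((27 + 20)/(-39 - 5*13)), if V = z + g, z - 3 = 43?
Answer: -705/104 ≈ -6.7788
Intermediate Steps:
z = 46 (z = 3 + 43 = 46)
g = -27 (g = 3*(-16 + 7) = 3*(-9) = -27)
V = 19 (V = 46 - 27 = 19)
(V + (2 - 3*Q))*((27 + 20)/(-39 - 5*13)) = (19 + (2 - 3*2))*((27 + 20)/(-39 - 5*13)) = (19 + (2 - 6))*(47/(-39 - 65)) = (19 - 4)*(47/(-104)) = 15*(47*(-1/104)) = 15*(-47/104) = -705/104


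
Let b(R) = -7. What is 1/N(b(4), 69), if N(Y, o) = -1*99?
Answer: -1/99 ≈ -0.010101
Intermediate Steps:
N(Y, o) = -99
1/N(b(4), 69) = 1/(-99) = -1/99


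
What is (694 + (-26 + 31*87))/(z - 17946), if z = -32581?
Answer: -3365/50527 ≈ -0.066598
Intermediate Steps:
(694 + (-26 + 31*87))/(z - 17946) = (694 + (-26 + 31*87))/(-32581 - 17946) = (694 + (-26 + 2697))/(-50527) = (694 + 2671)*(-1/50527) = 3365*(-1/50527) = -3365/50527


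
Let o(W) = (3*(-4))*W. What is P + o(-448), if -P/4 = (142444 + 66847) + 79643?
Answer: -1150360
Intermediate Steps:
o(W) = -12*W
P = -1155736 (P = -4*((142444 + 66847) + 79643) = -4*(209291 + 79643) = -4*288934 = -1155736)
P + o(-448) = -1155736 - 12*(-448) = -1155736 + 5376 = -1150360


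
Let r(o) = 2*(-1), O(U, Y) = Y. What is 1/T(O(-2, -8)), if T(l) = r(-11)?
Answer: -½ ≈ -0.50000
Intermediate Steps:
r(o) = -2
T(l) = -2
1/T(O(-2, -8)) = 1/(-2) = -½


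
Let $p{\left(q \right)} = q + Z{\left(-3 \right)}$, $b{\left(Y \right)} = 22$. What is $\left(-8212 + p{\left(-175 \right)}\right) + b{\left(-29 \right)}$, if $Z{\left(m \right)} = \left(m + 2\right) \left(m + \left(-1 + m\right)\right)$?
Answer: $-8358$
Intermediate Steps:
$Z{\left(m \right)} = \left(-1 + 2 m\right) \left(2 + m\right)$ ($Z{\left(m \right)} = \left(2 + m\right) \left(-1 + 2 m\right) = \left(-1 + 2 m\right) \left(2 + m\right)$)
$p{\left(q \right)} = 7 + q$ ($p{\left(q \right)} = q + \left(-2 + 2 \left(-3\right)^{2} + 3 \left(-3\right)\right) = q - -7 = q + 7 = 7 + q$)
$\left(-8212 + p{\left(-175 \right)}\right) + b{\left(-29 \right)} = \left(-8212 + \left(7 - 175\right)\right) + 22 = \left(-8212 - 168\right) + 22 = -8380 + 22 = -8358$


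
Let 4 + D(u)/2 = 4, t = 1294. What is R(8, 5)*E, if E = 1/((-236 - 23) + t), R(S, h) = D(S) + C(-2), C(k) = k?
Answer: -2/1035 ≈ -0.0019324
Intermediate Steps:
D(u) = 0 (D(u) = -8 + 2*4 = -8 + 8 = 0)
R(S, h) = -2 (R(S, h) = 0 - 2 = -2)
E = 1/1035 (E = 1/((-236 - 23) + 1294) = 1/(-259 + 1294) = 1/1035 ≈ 0.00096618)
R(8, 5)*E = -2*1/1035 = -2/1035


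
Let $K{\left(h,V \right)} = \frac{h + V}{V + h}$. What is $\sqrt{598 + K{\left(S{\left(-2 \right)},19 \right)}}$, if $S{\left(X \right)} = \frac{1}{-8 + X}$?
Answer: $\sqrt{599} \approx 24.474$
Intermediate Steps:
$K{\left(h,V \right)} = 1$ ($K{\left(h,V \right)} = \frac{V + h}{V + h} = 1$)
$\sqrt{598 + K{\left(S{\left(-2 \right)},19 \right)}} = \sqrt{598 + 1} = \sqrt{599}$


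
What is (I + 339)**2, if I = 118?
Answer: 208849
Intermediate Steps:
(I + 339)**2 = (118 + 339)**2 = 457**2 = 208849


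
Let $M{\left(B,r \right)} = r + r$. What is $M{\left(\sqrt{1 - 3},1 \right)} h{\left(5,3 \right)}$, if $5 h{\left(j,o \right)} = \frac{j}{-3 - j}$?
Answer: $- \frac{1}{4} \approx -0.25$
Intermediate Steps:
$h{\left(j,o \right)} = \frac{j}{5 \left(-3 - j\right)}$ ($h{\left(j,o \right)} = \frac{j \frac{1}{-3 - j}}{5} = \frac{j}{5 \left(-3 - j\right)}$)
$M{\left(B,r \right)} = 2 r$
$M{\left(\sqrt{1 - 3},1 \right)} h{\left(5,3 \right)} = 2 \cdot 1 \left(\left(-1\right) 5 \frac{1}{15 + 5 \cdot 5}\right) = 2 \left(\left(-1\right) 5 \frac{1}{15 + 25}\right) = 2 \left(\left(-1\right) 5 \cdot \frac{1}{40}\right) = 2 \left(- \frac{1}{8}\right) = - \frac{1}{4}$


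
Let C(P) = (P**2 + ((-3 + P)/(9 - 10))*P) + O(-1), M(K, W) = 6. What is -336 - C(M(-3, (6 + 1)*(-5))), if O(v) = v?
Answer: -353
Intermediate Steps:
C(P) = -1 + P**2 + P*(3 - P) (C(P) = (P**2 + ((-3 + P)/(9 - 10))*P) - 1 = (P**2 + ((-3 + P)/(-1))*P) - 1 = (P**2 + ((-3 + P)*(-1))*P) - 1 = (P**2 + (3 - P)*P) - 1 = (P**2 + P*(3 - P)) - 1 = -1 + P**2 + P*(3 - P))
-336 - C(M(-3, (6 + 1)*(-5))) = -336 - (-1 + 3*6) = -336 - (-1 + 18) = -336 - 1*17 = -336 - 17 = -353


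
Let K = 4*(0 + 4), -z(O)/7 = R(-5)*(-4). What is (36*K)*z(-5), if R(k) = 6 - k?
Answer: 177408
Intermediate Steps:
z(O) = 308 (z(O) = -7*(6 - 1*(-5))*(-4) = -7*(6 + 5)*(-4) = -77*(-4) = -7*(-44) = 308)
K = 16 (K = 4*4 = 16)
(36*K)*z(-5) = (36*16)*308 = 576*308 = 177408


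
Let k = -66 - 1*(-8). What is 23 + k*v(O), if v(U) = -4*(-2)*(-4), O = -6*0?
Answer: 1879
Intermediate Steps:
O = 0
v(U) = -32 (v(U) = 8*(-4) = -32)
k = -58 (k = -66 + 8 = -58)
23 + k*v(O) = 23 - 58*(-32) = 23 + 1856 = 1879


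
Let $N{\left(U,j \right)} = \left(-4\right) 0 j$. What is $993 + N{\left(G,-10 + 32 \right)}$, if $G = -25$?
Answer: $993$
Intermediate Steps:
$N{\left(U,j \right)} = 0$ ($N{\left(U,j \right)} = 0 j = 0$)
$993 + N{\left(G,-10 + 32 \right)} = 993 + 0 = 993$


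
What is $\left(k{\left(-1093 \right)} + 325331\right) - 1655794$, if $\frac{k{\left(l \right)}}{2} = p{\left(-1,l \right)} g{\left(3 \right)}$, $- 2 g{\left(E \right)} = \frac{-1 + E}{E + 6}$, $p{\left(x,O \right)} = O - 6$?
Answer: $- \frac{11971969}{9} \approx -1.3302 \cdot 10^{6}$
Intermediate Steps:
$p{\left(x,O \right)} = -6 + O$
$g{\left(E \right)} = - \frac{-1 + E}{2 \left(6 + E\right)}$ ($g{\left(E \right)} = - \frac{\left(-1 + E\right) \frac{1}{E + 6}}{2} = - \frac{\left(-1 + E\right) \frac{1}{6 + E}}{2} = - \frac{\frac{1}{6 + E} \left(-1 + E\right)}{2} = - \frac{-1 + E}{2 \left(6 + E\right)}$)
$k{\left(l \right)} = \frac{4}{3} - \frac{2 l}{9}$ ($k{\left(l \right)} = 2 \left(-6 + l\right) \frac{1 - 3}{2 \left(6 + 3\right)} = 2 \left(-6 + l\right) \frac{1 - 3}{2 \cdot 9} = 2 \left(-6 + l\right) \frac{1}{2} \cdot \frac{1}{9} \left(-2\right) = 2 \left(-6 + l\right) \left(- \frac{1}{9}\right) = 2 \left(\frac{2}{3} - \frac{l}{9}\right) = \frac{4}{3} - \frac{2 l}{9}$)
$\left(k{\left(-1093 \right)} + 325331\right) - 1655794 = \left(\left(\frac{4}{3} - - \frac{2186}{9}\right) + 325331\right) - 1655794 = \left(\left(\frac{4}{3} + \frac{2186}{9}\right) + 325331\right) - 1655794 = \left(\frac{2198}{9} + 325331\right) - 1655794 = \frac{2930177}{9} - 1655794 = - \frac{11971969}{9}$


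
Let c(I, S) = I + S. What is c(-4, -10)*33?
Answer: -462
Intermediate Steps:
c(-4, -10)*33 = (-4 - 10)*33 = -14*33 = -462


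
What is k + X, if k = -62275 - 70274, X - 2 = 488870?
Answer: 356323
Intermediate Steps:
X = 488872 (X = 2 + 488870 = 488872)
k = -132549
k + X = -132549 + 488872 = 356323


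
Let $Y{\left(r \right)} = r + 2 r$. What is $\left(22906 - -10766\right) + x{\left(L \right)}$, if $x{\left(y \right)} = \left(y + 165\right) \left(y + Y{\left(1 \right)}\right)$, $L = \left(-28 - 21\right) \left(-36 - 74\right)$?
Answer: $29991787$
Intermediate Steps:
$L = 5390$ ($L = \left(-49\right) \left(-110\right) = 5390$)
$Y{\left(r \right)} = 3 r$
$x{\left(y \right)} = \left(3 + y\right) \left(165 + y\right)$ ($x{\left(y \right)} = \left(y + 165\right) \left(y + 3 \cdot 1\right) = \left(165 + y\right) \left(y + 3\right) = \left(165 + y\right) \left(3 + y\right) = \left(3 + y\right) \left(165 + y\right)$)
$\left(22906 - -10766\right) + x{\left(L \right)} = \left(22906 - -10766\right) + \left(495 + 5390^{2} + 168 \cdot 5390\right) = \left(22906 + 10766\right) + \left(495 + 29052100 + 905520\right) = 33672 + 29958115 = 29991787$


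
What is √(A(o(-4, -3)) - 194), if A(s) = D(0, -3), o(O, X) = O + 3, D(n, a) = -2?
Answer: 14*I ≈ 14.0*I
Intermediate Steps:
o(O, X) = 3 + O
A(s) = -2
√(A(o(-4, -3)) - 194) = √(-2 - 194) = √(-196) = 14*I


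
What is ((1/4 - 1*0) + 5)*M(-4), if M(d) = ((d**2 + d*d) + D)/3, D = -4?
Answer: 49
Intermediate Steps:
M(d) = -4/3 + 2*d**2/3 (M(d) = ((d**2 + d*d) - 4)/3 = ((d**2 + d**2) - 4)*(1/3) = (2*d**2 - 4)*(1/3) = (-4 + 2*d**2)*(1/3) = -4/3 + 2*d**2/3)
((1/4 - 1*0) + 5)*M(-4) = ((1/4 - 1*0) + 5)*(-4/3 + (2/3)*(-4)**2) = ((1/4 + 0) + 5)*(-4/3 + (2/3)*16) = (1/4 + 5)*(-4/3 + 32/3) = (21/4)*(28/3) = 49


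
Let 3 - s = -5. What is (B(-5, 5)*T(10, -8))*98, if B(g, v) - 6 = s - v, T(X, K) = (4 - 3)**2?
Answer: 882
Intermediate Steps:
s = 8 (s = 3 - 1*(-5) = 3 + 5 = 8)
T(X, K) = 1 (T(X, K) = 1**2 = 1)
B(g, v) = 14 - v (B(g, v) = 6 + (8 - v) = 14 - v)
(B(-5, 5)*T(10, -8))*98 = ((14 - 1*5)*1)*98 = ((14 - 5)*1)*98 = (9*1)*98 = 9*98 = 882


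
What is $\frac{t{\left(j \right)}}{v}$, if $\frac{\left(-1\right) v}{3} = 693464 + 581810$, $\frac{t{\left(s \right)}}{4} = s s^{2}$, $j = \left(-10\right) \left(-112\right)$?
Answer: $- \frac{8192000}{5577} \approx -1468.9$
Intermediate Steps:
$j = 1120$
$t{\left(s \right)} = 4 s^{3}$ ($t{\left(s \right)} = 4 s s^{2} = 4 s^{3}$)
$v = -3825822$ ($v = - 3 \left(693464 + 581810\right) = \left(-3\right) 1275274 = -3825822$)
$\frac{t{\left(j \right)}}{v} = \frac{4 \cdot 1120^{3}}{-3825822} = 4 \cdot 1404928000 \left(- \frac{1}{3825822}\right) = 5619712000 \left(- \frac{1}{3825822}\right) = - \frac{8192000}{5577}$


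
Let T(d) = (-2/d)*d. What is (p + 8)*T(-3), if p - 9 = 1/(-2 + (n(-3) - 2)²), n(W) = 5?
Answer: -240/7 ≈ -34.286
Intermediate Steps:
T(d) = -2
p = 64/7 (p = 9 + 1/(-2 + (5 - 2)²) = 9 + 1/(-2 + 3²) = 9 + 1/(-2 + 9) = 9 + 1/7 = 9 + ⅐ = 64/7 ≈ 9.1429)
(p + 8)*T(-3) = (64/7 + 8)*(-2) = (120/7)*(-2) = -240/7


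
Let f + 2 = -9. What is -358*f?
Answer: 3938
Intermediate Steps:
f = -11 (f = -2 - 9 = -11)
-358*f = -358*(-11) = 3938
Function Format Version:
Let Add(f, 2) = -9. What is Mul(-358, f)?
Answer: 3938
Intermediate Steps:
f = -11 (f = Add(-2, -9) = -11)
Mul(-358, f) = Mul(-358, -11) = 3938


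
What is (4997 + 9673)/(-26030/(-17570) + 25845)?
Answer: 12887595/22706134 ≈ 0.56758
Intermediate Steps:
(4997 + 9673)/(-26030/(-17570) + 25845) = 14670/(-26030*(-1/17570) + 25845) = 14670/(2603/1757 + 25845) = 14670/(45412268/1757) = 14670*(1757/45412268) = 12887595/22706134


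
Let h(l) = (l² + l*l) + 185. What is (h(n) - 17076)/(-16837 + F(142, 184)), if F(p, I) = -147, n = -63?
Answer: 8953/16984 ≈ 0.52714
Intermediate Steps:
h(l) = 185 + 2*l² (h(l) = (l² + l²) + 185 = 2*l² + 185 = 185 + 2*l²)
(h(n) - 17076)/(-16837 + F(142, 184)) = ((185 + 2*(-63)²) - 17076)/(-16837 - 147) = ((185 + 2*3969) - 17076)/(-16984) = ((185 + 7938) - 17076)*(-1/16984) = (8123 - 17076)*(-1/16984) = -8953*(-1/16984) = 8953/16984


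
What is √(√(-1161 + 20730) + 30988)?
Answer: √(30988 + √19569) ≈ 176.43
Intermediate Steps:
√(√(-1161 + 20730) + 30988) = √(√19569 + 30988) = √(30988 + √19569)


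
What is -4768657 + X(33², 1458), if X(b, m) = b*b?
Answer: -3582736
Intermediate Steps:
X(b, m) = b²
-4768657 + X(33², 1458) = -4768657 + (33²)² = -4768657 + 1089² = -4768657 + 1185921 = -3582736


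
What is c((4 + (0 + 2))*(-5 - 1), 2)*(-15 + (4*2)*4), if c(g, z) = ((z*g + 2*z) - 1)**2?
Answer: 80937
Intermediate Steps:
c(g, z) = (-1 + 2*z + g*z)**2 (c(g, z) = ((g*z + 2*z) - 1)**2 = ((2*z + g*z) - 1)**2 = (-1 + 2*z + g*z)**2)
c((4 + (0 + 2))*(-5 - 1), 2)*(-15 + (4*2)*4) = (-1 + 2*2 + ((4 + (0 + 2))*(-5 - 1))*2)**2*(-15 + (4*2)*4) = (-1 + 4 + ((4 + 2)*(-6))*2)**2*(-15 + 8*4) = (-1 + 4 + (6*(-6))*2)**2*(-15 + 32) = (-1 + 4 - 36*2)**2*17 = (-1 + 4 - 72)**2*17 = (-69)**2*17 = 4761*17 = 80937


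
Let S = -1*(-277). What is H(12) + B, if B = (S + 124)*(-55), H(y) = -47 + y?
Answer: -22090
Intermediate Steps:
S = 277
B = -22055 (B = (277 + 124)*(-55) = 401*(-55) = -22055)
H(12) + B = (-47 + 12) - 22055 = -35 - 22055 = -22090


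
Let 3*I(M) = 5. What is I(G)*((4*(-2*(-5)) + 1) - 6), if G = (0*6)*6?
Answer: 175/3 ≈ 58.333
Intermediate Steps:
G = 0 (G = 0*6 = 0)
I(M) = 5/3 (I(M) = (⅓)*5 = 5/3)
I(G)*((4*(-2*(-5)) + 1) - 6) = 5*((4*(-2*(-5)) + 1) - 6)/3 = 5*((4*10 + 1) - 6)/3 = 5*((40 + 1) - 6)/3 = 5*(41 - 6)/3 = (5/3)*35 = 175/3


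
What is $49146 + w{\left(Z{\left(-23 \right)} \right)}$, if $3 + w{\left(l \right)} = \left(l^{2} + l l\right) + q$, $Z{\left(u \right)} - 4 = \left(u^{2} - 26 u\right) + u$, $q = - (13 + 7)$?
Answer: $2504451$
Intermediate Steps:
$q = -20$ ($q = \left(-1\right) 20 = -20$)
$Z{\left(u \right)} = 4 + u^{2} - 25 u$ ($Z{\left(u \right)} = 4 + \left(\left(u^{2} - 26 u\right) + u\right) = 4 + \left(u^{2} - 25 u\right) = 4 + u^{2} - 25 u$)
$w{\left(l \right)} = -23 + 2 l^{2}$ ($w{\left(l \right)} = -3 - \left(20 - l^{2} - l l\right) = -3 + \left(\left(l^{2} + l^{2}\right) - 20\right) = -3 + \left(2 l^{2} - 20\right) = -3 + \left(-20 + 2 l^{2}\right) = -23 + 2 l^{2}$)
$49146 + w{\left(Z{\left(-23 \right)} \right)} = 49146 - \left(23 - 2 \left(4 + \left(-23\right)^{2} - -575\right)^{2}\right) = 49146 - \left(23 - 2 \left(4 + 529 + 575\right)^{2}\right) = 49146 - \left(23 - 2 \cdot 1108^{2}\right) = 49146 + \left(-23 + 2 \cdot 1227664\right) = 49146 + \left(-23 + 2455328\right) = 49146 + 2455305 = 2504451$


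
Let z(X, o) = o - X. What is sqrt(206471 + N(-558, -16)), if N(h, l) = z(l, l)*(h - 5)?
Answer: sqrt(206471) ≈ 454.39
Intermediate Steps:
N(h, l) = 0 (N(h, l) = (l - l)*(h - 5) = 0*(-5 + h) = 0)
sqrt(206471 + N(-558, -16)) = sqrt(206471 + 0) = sqrt(206471)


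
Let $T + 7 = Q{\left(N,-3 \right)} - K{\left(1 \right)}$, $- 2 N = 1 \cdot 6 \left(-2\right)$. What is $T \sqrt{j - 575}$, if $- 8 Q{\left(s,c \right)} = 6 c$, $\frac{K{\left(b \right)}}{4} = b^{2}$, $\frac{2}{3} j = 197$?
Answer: $- \frac{35 i \sqrt{1118}}{8} \approx - 146.28 i$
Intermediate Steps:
$j = \frac{591}{2}$ ($j = \frac{3}{2} \cdot 197 = \frac{591}{2} \approx 295.5$)
$K{\left(b \right)} = 4 b^{2}$
$N = 6$ ($N = - \frac{1 \cdot 6 \left(-2\right)}{2} = - \frac{6 \left(-2\right)}{2} = \left(- \frac{1}{2}\right) \left(-12\right) = 6$)
$Q{\left(s,c \right)} = - \frac{3 c}{4}$ ($Q{\left(s,c \right)} = - \frac{6 c}{8} = - \frac{3 c}{4}$)
$T = - \frac{35}{4}$ ($T = -7 - \left(- \frac{9}{4} + 4 \cdot 1^{2}\right) = -7 + \left(\frac{9}{4} - 4 \cdot 1\right) = -7 + \left(\frac{9}{4} - 4\right) = -7 - \frac{7}{4} = - \frac{35}{4} \approx -8.75$)
$T \sqrt{j - 575} = - \frac{35 \sqrt{\frac{591}{2} - 575}}{4} = - \frac{35 \sqrt{- \frac{559}{2}}}{4} = - \frac{35 \frac{i \sqrt{1118}}{2}}{4} = - \frac{35 i \sqrt{1118}}{8}$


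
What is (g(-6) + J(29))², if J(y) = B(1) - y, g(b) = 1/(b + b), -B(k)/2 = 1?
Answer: 139129/144 ≈ 966.17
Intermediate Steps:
B(k) = -2 (B(k) = -2*1 = -2)
g(b) = 1/(2*b)
J(y) = -2 - y
(g(-6) + J(29))² = ((½)/(-6) + (-2 - 1*29))² = ((½)*(-⅙) + (-2 - 29))² = (-1/12 - 31)² = (-373/12)² = 139129/144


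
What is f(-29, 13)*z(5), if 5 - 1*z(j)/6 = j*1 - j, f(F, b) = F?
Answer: -870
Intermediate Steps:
z(j) = 30 (z(j) = 30 - 6*(j*1 - j) = 30 - 6*(j - j) = 30 - 6*0 = 30 + 0 = 30)
f(-29, 13)*z(5) = -29*30 = -870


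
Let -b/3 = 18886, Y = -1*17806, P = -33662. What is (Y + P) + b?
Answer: -108126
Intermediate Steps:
Y = -17806
b = -56658 (b = -3*18886 = -56658)
(Y + P) + b = (-17806 - 33662) - 56658 = -51468 - 56658 = -108126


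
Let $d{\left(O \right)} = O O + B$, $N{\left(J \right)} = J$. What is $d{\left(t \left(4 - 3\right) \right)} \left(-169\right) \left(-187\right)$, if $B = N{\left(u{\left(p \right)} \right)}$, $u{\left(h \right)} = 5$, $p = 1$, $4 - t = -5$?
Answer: $2717858$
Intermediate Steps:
$t = 9$ ($t = 4 - -5 = 4 + 5 = 9$)
$B = 5$
$d{\left(O \right)} = 5 + O^{2}$ ($d{\left(O \right)} = O O + 5 = O^{2} + 5 = 5 + O^{2}$)
$d{\left(t \left(4 - 3\right) \right)} \left(-169\right) \left(-187\right) = \left(5 + \left(9 \left(4 - 3\right)\right)^{2}\right) \left(-169\right) \left(-187\right) = \left(5 + \left(9 \cdot 1\right)^{2}\right) \left(-169\right) \left(-187\right) = \left(5 + 9^{2}\right) \left(-169\right) \left(-187\right) = \left(5 + 81\right) \left(-169\right) \left(-187\right) = 86 \left(-169\right) \left(-187\right) = \left(-14534\right) \left(-187\right) = 2717858$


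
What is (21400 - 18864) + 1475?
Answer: 4011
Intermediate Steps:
(21400 - 18864) + 1475 = 2536 + 1475 = 4011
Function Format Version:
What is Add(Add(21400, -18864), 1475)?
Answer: 4011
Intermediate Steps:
Add(Add(21400, -18864), 1475) = Add(2536, 1475) = 4011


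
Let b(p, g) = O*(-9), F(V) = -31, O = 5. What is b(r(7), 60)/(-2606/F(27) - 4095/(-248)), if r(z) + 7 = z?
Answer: -11160/24943 ≈ -0.44742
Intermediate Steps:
r(z) = -7 + z
b(p, g) = -45 (b(p, g) = 5*(-9) = -45)
b(r(7), 60)/(-2606/F(27) - 4095/(-248)) = -45/(-2606/(-31) - 4095/(-248)) = -45/(-2606*(-1/31) - 4095*(-1/248)) = -45/(2606/31 + 4095/248) = -45/24943/248 = -45*248/24943 = -11160/24943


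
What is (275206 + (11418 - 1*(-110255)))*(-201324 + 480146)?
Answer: 110658596538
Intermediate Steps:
(275206 + (11418 - 1*(-110255)))*(-201324 + 480146) = (275206 + (11418 + 110255))*278822 = (275206 + 121673)*278822 = 396879*278822 = 110658596538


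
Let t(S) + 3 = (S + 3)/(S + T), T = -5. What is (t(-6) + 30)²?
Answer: 90000/121 ≈ 743.80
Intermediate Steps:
t(S) = -3 + (3 + S)/(-5 + S) (t(S) = -3 + (S + 3)/(S - 5) = -3 + (3 + S)/(-5 + S))
(t(-6) + 30)² = (2*(9 - 1*(-6))/(-5 - 6) + 30)² = (2*(9 + 6)/(-11) + 30)² = (2*(-1/11)*15 + 30)² = (-30/11 + 30)² = (300/11)² = 90000/121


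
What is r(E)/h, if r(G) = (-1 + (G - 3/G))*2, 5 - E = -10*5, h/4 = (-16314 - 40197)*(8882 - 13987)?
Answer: 43/459909450 ≈ 9.3497e-8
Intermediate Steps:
h = 1153954620 (h = 4*((-16314 - 40197)*(8882 - 13987)) = 4*(-56511*(-5105)) = 4*288488655 = 1153954620)
E = 55 (E = 5 - (-10)*5 = 5 - 1*(-50) = 5 + 50 = 55)
r(G) = -2 - 6/G + 2*G (r(G) = (-1 + G - 3/G)*2 = -2 - 6/G + 2*G)
r(E)/h = (-2 - 6/55 + 2*55)/1153954620 = (-2 - 6*1/55 + 110)*(1/1153954620) = (-2 - 6/55 + 110)*(1/1153954620) = (5934/55)*(1/1153954620) = 43/459909450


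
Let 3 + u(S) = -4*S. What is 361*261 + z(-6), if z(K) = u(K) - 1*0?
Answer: 94242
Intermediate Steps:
u(S) = -3 - 4*S
z(K) = -3 - 4*K (z(K) = (-3 - 4*K) - 1*0 = (-3 - 4*K) + 0 = -3 - 4*K)
361*261 + z(-6) = 361*261 + (-3 - 4*(-6)) = 94221 + (-3 + 24) = 94221 + 21 = 94242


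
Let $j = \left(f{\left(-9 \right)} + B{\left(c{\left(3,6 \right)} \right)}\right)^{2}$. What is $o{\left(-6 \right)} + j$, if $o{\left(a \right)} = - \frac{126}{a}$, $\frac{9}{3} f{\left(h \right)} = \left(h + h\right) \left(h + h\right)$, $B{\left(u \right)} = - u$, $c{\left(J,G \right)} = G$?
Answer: $10425$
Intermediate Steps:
$f{\left(h \right)} = \frac{4 h^{2}}{3}$ ($f{\left(h \right)} = \frac{\left(h + h\right) \left(h + h\right)}{3} = \frac{2 h 2 h}{3} = \frac{4 h^{2}}{3}$)
$j = 10404$ ($j = \left(\frac{4 \left(-9\right)^{2}}{3} - 6\right)^{2} = \left(\frac{4}{3} \cdot 81 - 6\right)^{2} = \left(108 - 6\right)^{2} = 102^{2} = 10404$)
$o{\left(-6 \right)} + j = - \frac{126}{-6} + 10404 = \left(-126\right) \left(- \frac{1}{6}\right) + 10404 = 21 + 10404 = 10425$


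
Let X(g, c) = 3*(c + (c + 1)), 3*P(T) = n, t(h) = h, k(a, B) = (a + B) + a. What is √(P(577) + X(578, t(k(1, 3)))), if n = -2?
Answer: √291/3 ≈ 5.6862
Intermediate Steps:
k(a, B) = B + 2*a (k(a, B) = (B + a) + a = B + 2*a)
P(T) = -⅔ (P(T) = (⅓)*(-2) = -⅔)
X(g, c) = 3 + 6*c (X(g, c) = 3*(c + (1 + c)) = 3*(1 + 2*c) = 3 + 6*c)
√(P(577) + X(578, t(k(1, 3)))) = √(-⅔ + (3 + 6*(3 + 2*1))) = √(-⅔ + (3 + 6*(3 + 2))) = √(-⅔ + (3 + 6*5)) = √(-⅔ + (3 + 30)) = √(-⅔ + 33) = √(97/3) = √291/3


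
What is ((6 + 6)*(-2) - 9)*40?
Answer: -1320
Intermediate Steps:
((6 + 6)*(-2) - 9)*40 = (12*(-2) - 9)*40 = (-24 - 9)*40 = -33*40 = -1320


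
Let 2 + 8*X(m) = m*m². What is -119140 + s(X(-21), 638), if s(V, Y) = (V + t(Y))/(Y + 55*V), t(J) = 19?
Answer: -60089560429/504361 ≈ -1.1914e+5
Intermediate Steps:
X(m) = -¼ + m³/8 (X(m) = -¼ + (m*m²)/8 = -¼ + m³/8)
s(V, Y) = (19 + V)/(Y + 55*V) (s(V, Y) = (V + 19)/(Y + 55*V) = (19 + V)/(Y + 55*V))
-119140 + s(X(-21), 638) = -119140 + (19 + (-¼ + (⅛)*(-21)³))/(638 + 55*(-¼ + (⅛)*(-21)³)) = -119140 + (19 + (-¼ + (⅛)*(-9261)))/(638 + 55*(-¼ + (⅛)*(-9261))) = -119140 + (19 + (-¼ - 9261/8))/(638 + 55*(-¼ - 9261/8)) = -119140 + (19 - 9263/8)/(638 + 55*(-9263/8)) = -119140 - 9111/8/(638 - 509465/8) = -119140 - 9111/8/(-504361/8) = -119140 - 8/504361*(-9111/8) = -119140 + 9111/504361 = -60089560429/504361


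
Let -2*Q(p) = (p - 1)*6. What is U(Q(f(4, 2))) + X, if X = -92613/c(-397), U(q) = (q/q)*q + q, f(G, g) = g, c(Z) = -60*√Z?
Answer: -6 - 30871*I*√397/7940 ≈ -6.0 - 77.469*I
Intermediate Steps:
Q(p) = 3 - 3*p (Q(p) = -(p - 1)*6/2 = -(-1 + p)*6/2 = -(-6 + 6*p)/2 = 3 - 3*p)
U(q) = 2*q (U(q) = 1*q + q = q + q = 2*q)
X = -30871*I*√397/7940 (X = -92613*I*√397/23820 = -30871*I*√397/7940 ≈ -77.469*I)
U(Q(f(4, 2))) + X = 2*(3 - 3*2) - 30871*I*√397/7940 = 2*(3 - 6) - 30871*I*√397/7940 = 2*(-3) - 30871*I*√397/7940 = -6 - 30871*I*√397/7940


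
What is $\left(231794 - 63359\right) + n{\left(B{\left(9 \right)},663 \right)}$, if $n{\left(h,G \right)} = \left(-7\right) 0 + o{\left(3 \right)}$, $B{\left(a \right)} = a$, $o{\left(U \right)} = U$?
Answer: $168438$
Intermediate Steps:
$n{\left(h,G \right)} = 3$ ($n{\left(h,G \right)} = \left(-7\right) 0 + 3 = 0 + 3 = 3$)
$\left(231794 - 63359\right) + n{\left(B{\left(9 \right)},663 \right)} = \left(231794 - 63359\right) + 3 = 168435 + 3 = 168438$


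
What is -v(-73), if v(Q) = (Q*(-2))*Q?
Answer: 10658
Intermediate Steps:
v(Q) = -2*Q² (v(Q) = (-2*Q)*Q = -2*Q²)
-v(-73) = -(-2)*(-73)² = -(-2)*5329 = -1*(-10658) = 10658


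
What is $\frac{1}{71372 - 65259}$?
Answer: $\frac{1}{6113} \approx 0.00016359$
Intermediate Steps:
$\frac{1}{71372 - 65259} = \frac{1}{6113}$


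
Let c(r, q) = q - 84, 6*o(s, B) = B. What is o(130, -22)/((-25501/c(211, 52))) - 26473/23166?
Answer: -677806117/590756166 ≈ -1.1474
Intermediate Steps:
o(s, B) = B/6
c(r, q) = -84 + q
o(130, -22)/((-25501/c(211, 52))) - 26473/23166 = ((⅙)*(-22))/((-25501/(-84 + 52))) - 26473/23166 = -11/(3*((-25501/(-32)))) - 26473*1/23166 = -11/(3*((-25501*(-1/32)))) - 26473/23166 = -11/(3*25501/32) - 26473/23166 = -11/3*32/25501 - 26473/23166 = -352/76503 - 26473/23166 = -677806117/590756166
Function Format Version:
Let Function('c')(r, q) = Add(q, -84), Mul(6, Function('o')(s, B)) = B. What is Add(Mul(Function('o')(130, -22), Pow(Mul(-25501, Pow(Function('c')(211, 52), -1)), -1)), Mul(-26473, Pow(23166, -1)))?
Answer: Rational(-677806117, 590756166) ≈ -1.1474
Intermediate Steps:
Function('o')(s, B) = Mul(Rational(1, 6), B)
Function('c')(r, q) = Add(-84, q)
Add(Mul(Function('o')(130, -22), Pow(Mul(-25501, Pow(Function('c')(211, 52), -1)), -1)), Mul(-26473, Pow(23166, -1))) = Add(Mul(Mul(Rational(1, 6), -22), Pow(Mul(-25501, Pow(Add(-84, 52), -1)), -1)), Mul(-26473, Pow(23166, -1))) = Add(Mul(Rational(-11, 3), Pow(Mul(-25501, Pow(-32, -1)), -1)), Mul(-26473, Rational(1, 23166))) = Add(Mul(Rational(-11, 3), Pow(Mul(-25501, Rational(-1, 32)), -1)), Rational(-26473, 23166)) = Add(Mul(Rational(-11, 3), Pow(Rational(25501, 32), -1)), Rational(-26473, 23166)) = Add(Mul(Rational(-11, 3), Rational(32, 25501)), Rational(-26473, 23166)) = Add(Rational(-352, 76503), Rational(-26473, 23166)) = Rational(-677806117, 590756166)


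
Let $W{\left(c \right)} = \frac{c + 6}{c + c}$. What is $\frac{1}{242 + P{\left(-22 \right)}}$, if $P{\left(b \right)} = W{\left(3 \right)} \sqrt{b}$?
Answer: $\frac{44}{10657} - \frac{3 i \sqrt{22}}{117227} \approx 0.0041287 - 0.00012003 i$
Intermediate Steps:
$W{\left(c \right)} = \frac{6 + c}{2 c}$
$P{\left(b \right)} = \frac{3 \sqrt{b}}{2}$ ($P{\left(b \right)} = \frac{6 + 3}{2 \cdot 3} \sqrt{b} = \frac{1}{2} \cdot \frac{1}{3} \cdot 9 \sqrt{b} = \frac{3 \sqrt{b}}{2}$)
$\frac{1}{242 + P{\left(-22 \right)}} = \frac{1}{242 + \frac{3 \sqrt{-22}}{2}} = \frac{1}{242 + \frac{3 i \sqrt{22}}{2}}$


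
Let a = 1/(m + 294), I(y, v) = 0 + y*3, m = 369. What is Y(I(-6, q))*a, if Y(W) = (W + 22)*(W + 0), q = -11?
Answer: -24/221 ≈ -0.10860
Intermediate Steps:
I(y, v) = 3*y (I(y, v) = 0 + 3*y = 3*y)
Y(W) = W*(22 + W) (Y(W) = (22 + W)*W = W*(22 + W))
a = 1/663 (a = 1/(369 + 294) = 1/663 ≈ 0.0015083)
Y(I(-6, q))*a = ((3*(-6))*(22 + 3*(-6)))*(1/663) = -18*(22 - 18)*(1/663) = -18*4*(1/663) = -72*1/663 = -24/221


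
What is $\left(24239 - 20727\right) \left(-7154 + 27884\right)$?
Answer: $72803760$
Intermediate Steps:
$\left(24239 - 20727\right) \left(-7154 + 27884\right) = 3512 \cdot 20730 = 72803760$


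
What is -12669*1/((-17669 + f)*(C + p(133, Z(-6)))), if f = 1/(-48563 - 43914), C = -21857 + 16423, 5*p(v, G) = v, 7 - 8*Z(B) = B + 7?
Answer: -5857955565/44177812194218 ≈ -0.00013260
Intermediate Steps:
Z(B) = -B/8 (Z(B) = 7/8 - (B + 7)/8 = 7/8 - (7 + B)/8 = 7/8 + (-7/8 - B/8) = -B/8)
p(v, G) = v/5
C = -5434
f = -1/92477 (f = 1/(-92477) = -1/92477 ≈ -1.0813e-5)
-12669*1/((-17669 + f)*(C + p(133, Z(-6)))) = -12669*1/((-17669 - 1/92477)*(-5434 + (1/5)*133)) = -12669*(-92477/(1633976114*(-5434 + 133/5))) = -12669/((-1633976114/92477*(-27037/5))) = -12669/44177812194218/462385 = -12669*462385/44177812194218 = -5857955565/44177812194218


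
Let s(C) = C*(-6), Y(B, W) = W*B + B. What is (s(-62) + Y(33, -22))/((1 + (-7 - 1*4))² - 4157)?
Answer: 321/4057 ≈ 0.079123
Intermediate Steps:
Y(B, W) = B + B*W (Y(B, W) = B*W + B = B + B*W)
s(C) = -6*C
(s(-62) + Y(33, -22))/((1 + (-7 - 1*4))² - 4157) = (-6*(-62) + 33*(1 - 22))/((1 + (-7 - 1*4))² - 4157) = (372 + 33*(-21))/((1 + (-7 - 4))² - 4157) = (372 - 693)/((1 - 11)² - 4157) = -321/((-10)² - 4157) = -321/(100 - 4157) = -321/(-4057) = -321*(-1/4057) = 321/4057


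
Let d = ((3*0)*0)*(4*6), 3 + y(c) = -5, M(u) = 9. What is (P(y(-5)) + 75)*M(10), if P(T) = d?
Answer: 675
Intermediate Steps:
y(c) = -8 (y(c) = -3 - 5 = -8)
d = 0 (d = (0*0)*24 = 0*24 = 0)
P(T) = 0
(P(y(-5)) + 75)*M(10) = (0 + 75)*9 = 75*9 = 675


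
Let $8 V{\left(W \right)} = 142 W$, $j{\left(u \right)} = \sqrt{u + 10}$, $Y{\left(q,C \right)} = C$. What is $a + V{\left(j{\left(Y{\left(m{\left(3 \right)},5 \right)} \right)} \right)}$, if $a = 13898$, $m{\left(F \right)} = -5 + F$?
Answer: $13898 + \frac{71 \sqrt{15}}{4} \approx 13967.0$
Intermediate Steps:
$j{\left(u \right)} = \sqrt{10 + u}$
$V{\left(W \right)} = \frac{71 W}{4}$ ($V{\left(W \right)} = \frac{142 W}{8} = \frac{71 W}{4}$)
$a + V{\left(j{\left(Y{\left(m{\left(3 \right)},5 \right)} \right)} \right)} = 13898 + \frac{71 \sqrt{10 + 5}}{4} = 13898 + \frac{71 \sqrt{15}}{4}$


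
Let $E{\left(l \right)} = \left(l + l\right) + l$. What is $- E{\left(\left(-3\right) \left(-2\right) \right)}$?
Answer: $-18$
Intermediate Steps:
$E{\left(l \right)} = 3 l$ ($E{\left(l \right)} = 2 l + l = 3 l$)
$- E{\left(\left(-3\right) \left(-2\right) \right)} = - 3 \left(\left(-3\right) \left(-2\right)\right) = - 3 \cdot 6 = \left(-1\right) 18 = -18$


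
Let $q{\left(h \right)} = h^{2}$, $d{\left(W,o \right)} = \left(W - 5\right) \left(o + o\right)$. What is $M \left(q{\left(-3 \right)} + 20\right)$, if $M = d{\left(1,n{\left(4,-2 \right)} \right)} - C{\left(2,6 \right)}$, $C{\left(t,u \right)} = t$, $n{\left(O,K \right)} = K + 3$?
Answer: $-290$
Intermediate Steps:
$n{\left(O,K \right)} = 3 + K$
$d{\left(W,o \right)} = 2 o \left(-5 + W\right)$ ($d{\left(W,o \right)} = \left(-5 + W\right) 2 o = 2 o \left(-5 + W\right)$)
$M = -10$ ($M = 2 \left(3 - 2\right) \left(-5 + 1\right) - 2 = 2 \cdot 1 \left(-4\right) - 2 = -8 - 2 = -10$)
$M \left(q{\left(-3 \right)} + 20\right) = - 10 \left(\left(-3\right)^{2} + 20\right) = - 10 \left(9 + 20\right) = \left(-10\right) 29 = -290$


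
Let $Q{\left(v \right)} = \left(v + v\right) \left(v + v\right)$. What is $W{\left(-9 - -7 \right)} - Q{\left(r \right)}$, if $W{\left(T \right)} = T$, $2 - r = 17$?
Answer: $-902$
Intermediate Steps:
$r = -15$ ($r = 2 - 17 = -15$)
$Q{\left(v \right)} = 4 v^{2}$ ($Q{\left(v \right)} = 2 v 2 v = 4 v^{2}$)
$W{\left(-9 - -7 \right)} - Q{\left(r \right)} = \left(-9 - -7\right) - 4 \left(-15\right)^{2} = \left(-9 + 7\right) - 4 \cdot 225 = -2 - 900 = -902$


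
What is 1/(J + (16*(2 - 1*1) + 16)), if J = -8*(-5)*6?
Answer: 1/272 ≈ 0.0036765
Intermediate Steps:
J = 240 (J = 40*6 = 240)
1/(J + (16*(2 - 1*1) + 16)) = 1/(240 + (16*(2 - 1*1) + 16)) = 1/(240 + (16*(2 - 1) + 16)) = 1/(240 + (16*1 + 16)) = 1/(240 + (16 + 16)) = 1/(240 + 32) = 1/272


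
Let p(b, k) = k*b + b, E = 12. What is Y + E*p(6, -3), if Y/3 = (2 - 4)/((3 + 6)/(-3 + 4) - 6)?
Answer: -146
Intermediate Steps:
p(b, k) = b + b*k (p(b, k) = b*k + b = b + b*k)
Y = -2 (Y = 3*((2 - 4)/((3 + 6)/(-3 + 4) - 6)) = 3*(-2/(9/1 - 6)) = 3*(-2/(9*1 - 6)) = 3*(-2/(9 - 6)) = 3*(-2/3) = 3*(-2*⅓) = 3*(-⅔) = -2)
Y + E*p(6, -3) = -2 + 12*(6*(1 - 3)) = -2 + 12*(6*(-2)) = -2 + 12*(-12) = -2 - 144 = -146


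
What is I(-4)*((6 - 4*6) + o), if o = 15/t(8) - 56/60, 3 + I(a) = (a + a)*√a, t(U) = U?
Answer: 2047/40 + 4094*I/15 ≈ 51.175 + 272.93*I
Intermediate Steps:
I(a) = -3 + 2*a^(3/2) (I(a) = -3 + (a + a)*√a = -3 + (2*a)*√a = -3 + 2*a^(3/2))
o = 113/120 (o = 15/8 - 56/60 = 15*(⅛) - 56*1/60 = 15/8 - 14/15 = 113/120 ≈ 0.94167)
I(-4)*((6 - 4*6) + o) = (-3 + 2*(-4)^(3/2))*((6 - 4*6) + 113/120) = (-3 + 2*(-8*I))*((6 - 24) + 113/120) = (-3 - 16*I)*(-18 + 113/120) = (-3 - 16*I)*(-2047/120) = 2047/40 + 4094*I/15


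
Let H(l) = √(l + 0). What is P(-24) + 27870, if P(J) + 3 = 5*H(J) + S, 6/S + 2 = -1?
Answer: 27865 + 10*I*√6 ≈ 27865.0 + 24.495*I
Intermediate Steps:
H(l) = √l
S = -2 (S = 6/(-2 - 1) = 6/(-3) = 6*(-⅓) = -2)
P(J) = -5 + 5*√J (P(J) = -3 + (5*√J - 2) = -3 + (-2 + 5*√J) = -5 + 5*√J)
P(-24) + 27870 = (-5 + 5*√(-24)) + 27870 = (-5 + 5*(2*I*√6)) + 27870 = (-5 + 10*I*√6) + 27870 = 27865 + 10*I*√6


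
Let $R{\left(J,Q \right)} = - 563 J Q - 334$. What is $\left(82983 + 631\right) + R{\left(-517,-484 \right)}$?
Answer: $-140795084$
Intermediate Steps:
$R{\left(J,Q \right)} = -334 - 563 J Q$ ($R{\left(J,Q \right)} = - 563 J Q - 334 = -334 - 563 J Q$)
$\left(82983 + 631\right) + R{\left(-517,-484 \right)} = \left(82983 + 631\right) - \left(334 - -140878364\right) = 83614 - 140878698 = -140795084$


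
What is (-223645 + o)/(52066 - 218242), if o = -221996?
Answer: 148547/55392 ≈ 2.6817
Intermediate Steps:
(-223645 + o)/(52066 - 218242) = (-223645 - 221996)/(52066 - 218242) = -445641/(-166176) = -445641*(-1/166176) = 148547/55392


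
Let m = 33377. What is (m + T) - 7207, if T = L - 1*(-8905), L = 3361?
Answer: 38436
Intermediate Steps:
T = 12266 (T = 3361 - 1*(-8905) = 3361 + 8905 = 12266)
(m + T) - 7207 = (33377 + 12266) - 7207 = 45643 - 7207 = 38436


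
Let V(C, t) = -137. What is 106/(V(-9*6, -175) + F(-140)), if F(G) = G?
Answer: -106/277 ≈ -0.38267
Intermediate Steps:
106/(V(-9*6, -175) + F(-140)) = 106/(-137 - 140) = 106/(-277) = -1/277*106 = -106/277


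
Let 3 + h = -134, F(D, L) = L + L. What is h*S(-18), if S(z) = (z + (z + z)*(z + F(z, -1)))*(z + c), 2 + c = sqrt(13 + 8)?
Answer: 1923480 - 96174*sqrt(21) ≈ 1.4828e+6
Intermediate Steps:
F(D, L) = 2*L
c = -2 + sqrt(21) (c = -2 + sqrt(13 + 8) = -2 + sqrt(21) ≈ 2.5826)
h = -137 (h = -3 - 134 = -137)
S(z) = (z + 2*z*(-2 + z))*(-2 + z + sqrt(21)) (S(z) = (z + (z + z)*(z + 2*(-1)))*(z + (-2 + sqrt(21))) = (z + (2*z)*(z - 2))*(-2 + z + sqrt(21)) = (z + (2*z)*(-2 + z))*(-2 + z + sqrt(21)) = (z + 2*z*(-2 + z))*(-2 + z + sqrt(21)))
h*S(-18) = -(-2466)*(6 - 7*(-18) - 3*sqrt(21) + 2*(-18)**2 + 2*(-18)*sqrt(21)) = -(-2466)*(6 + 126 - 3*sqrt(21) + 2*324 - 36*sqrt(21)) = -(-2466)*(6 + 126 - 3*sqrt(21) + 648 - 36*sqrt(21)) = -(-2466)*(780 - 39*sqrt(21)) = -137*(-14040 + 702*sqrt(21)) = 1923480 - 96174*sqrt(21)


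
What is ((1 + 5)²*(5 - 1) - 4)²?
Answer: 19600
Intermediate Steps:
((1 + 5)²*(5 - 1) - 4)² = (6²*4 - 4)² = (36*4 - 4)² = (144 - 4)² = 140² = 19600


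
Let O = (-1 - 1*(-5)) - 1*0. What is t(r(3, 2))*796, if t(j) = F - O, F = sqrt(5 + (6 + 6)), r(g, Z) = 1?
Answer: -3184 + 796*sqrt(17) ≈ 97.992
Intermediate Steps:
O = 4 (O = (-1 + 5) + 0 = 4 + 0 = 4)
F = sqrt(17) (F = sqrt(5 + 12) = sqrt(17) ≈ 4.1231)
t(j) = -4 + sqrt(17) (t(j) = sqrt(17) - 1*4 = sqrt(17) - 4 = -4 + sqrt(17))
t(r(3, 2))*796 = (-4 + sqrt(17))*796 = -3184 + 796*sqrt(17)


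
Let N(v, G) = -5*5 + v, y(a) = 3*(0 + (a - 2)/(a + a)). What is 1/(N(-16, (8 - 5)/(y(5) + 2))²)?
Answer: 1/1681 ≈ 0.00059488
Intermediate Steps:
y(a) = 3*(-2 + a)/(2*a) (y(a) = 3*(0 + (-2 + a)/((2*a))) = 3*(0 + (-2 + a)*(1/(2*a))) = 3*(0 + (-2 + a)/(2*a)) = 3*((-2 + a)/(2*a)) = 3*(-2 + a)/(2*a))
N(v, G) = -25 + v
1/(N(-16, (8 - 5)/(y(5) + 2))²) = 1/((-25 - 16)²) = 1/((-41)²) = 1/1681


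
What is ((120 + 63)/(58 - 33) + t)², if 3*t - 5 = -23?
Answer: 1089/625 ≈ 1.7424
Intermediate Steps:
t = -6 (t = 5/3 + (⅓)*(-23) = 5/3 - 23/3 = -6)
((120 + 63)/(58 - 33) + t)² = ((120 + 63)/(58 - 33) - 6)² = (183/25 - 6)² = (33/25)² = 1089/625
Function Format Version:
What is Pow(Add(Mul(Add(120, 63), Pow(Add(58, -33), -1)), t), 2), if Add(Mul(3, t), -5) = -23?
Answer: Rational(1089, 625) ≈ 1.7424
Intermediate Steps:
t = -6 (t = Add(Rational(5, 3), Mul(Rational(1, 3), -23)) = Add(Rational(5, 3), Rational(-23, 3)) = -6)
Pow(Add(Mul(Add(120, 63), Pow(Add(58, -33), -1)), t), 2) = Pow(Add(Mul(Add(120, 63), Pow(Add(58, -33), -1)), -6), 2) = Pow(Add(Mul(183, Pow(25, -1)), -6), 2) = Pow(Add(Mul(183, Rational(1, 25)), -6), 2) = Pow(Add(Rational(183, 25), -6), 2) = Pow(Rational(33, 25), 2) = Rational(1089, 625)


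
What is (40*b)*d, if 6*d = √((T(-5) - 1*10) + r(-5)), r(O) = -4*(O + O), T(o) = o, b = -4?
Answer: -400/3 ≈ -133.33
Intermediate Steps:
r(O) = -8*O
d = ⅚ (d = √((-5 - 1*10) - 8*(-5))/6 = √((-5 - 10) + 40)/6 = √(-15 + 40)/6 = √25/6 = (⅙)*5 = ⅚ ≈ 0.83333)
(40*b)*d = (40*(-4))*(⅚) = -160*⅚ = -400/3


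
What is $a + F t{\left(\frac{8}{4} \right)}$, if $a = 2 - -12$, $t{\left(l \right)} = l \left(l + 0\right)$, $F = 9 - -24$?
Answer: $146$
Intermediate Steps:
$F = 33$ ($F = 9 + 24 = 33$)
$t{\left(l \right)} = l^{2}$ ($t{\left(l \right)} = l l = l^{2}$)
$a = 14$ ($a = 2 + 12 = 14$)
$a + F t{\left(\frac{8}{4} \right)} = 14 + 33 \left(\frac{8}{4}\right)^{2} = 14 + 33 \left(8 \cdot \frac{1}{4}\right)^{2} = 14 + 33 \cdot 2^{2} = 14 + 33 \cdot 4 = 14 + 132 = 146$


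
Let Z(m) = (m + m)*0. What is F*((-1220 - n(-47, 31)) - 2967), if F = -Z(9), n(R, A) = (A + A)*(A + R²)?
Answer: 0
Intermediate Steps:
n(R, A) = 2*A*(A + R²) (n(R, A) = (2*A)*(A + R²) = 2*A*(A + R²))
Z(m) = 0 (Z(m) = (2*m)*0 = 0)
F = 0 (F = -1*0 = 0)
F*((-1220 - n(-47, 31)) - 2967) = 0*((-1220 - 2*31*(31 + (-47)²)) - 2967) = 0*((-1220 - 2*31*(31 + 2209)) - 2967) = 0*((-1220 - 2*31*2240) - 2967) = 0*((-1220 - 1*138880) - 2967) = 0*((-1220 - 138880) - 2967) = 0*(-140100 - 2967) = 0*(-143067) = 0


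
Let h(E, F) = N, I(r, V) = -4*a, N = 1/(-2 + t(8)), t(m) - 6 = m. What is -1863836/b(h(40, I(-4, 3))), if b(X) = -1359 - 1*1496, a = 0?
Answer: 1863836/2855 ≈ 652.83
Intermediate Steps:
t(m) = 6 + m
N = 1/12 (N = 1/(-2 + (6 + 8)) = 1/(-2 + 14) = 1/12 ≈ 0.083333)
I(r, V) = 0 (I(r, V) = -4*0 = 0)
h(E, F) = 1/12
b(X) = -2855 (b(X) = -1359 - 1496 = -2855)
-1863836/b(h(40, I(-4, 3))) = -1863836/(-2855) = -1863836*(-1/2855) = 1863836/2855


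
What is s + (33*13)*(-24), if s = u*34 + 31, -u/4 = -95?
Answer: 2655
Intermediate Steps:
u = 380 (u = -4*(-95) = 380)
s = 12951 (s = 380*34 + 31 = 12920 + 31 = 12951)
s + (33*13)*(-24) = 12951 + (33*13)*(-24) = 12951 + 429*(-24) = 12951 - 10296 = 2655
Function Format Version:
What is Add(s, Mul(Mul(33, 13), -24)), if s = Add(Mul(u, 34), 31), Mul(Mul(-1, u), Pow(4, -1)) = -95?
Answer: 2655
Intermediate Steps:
u = 380 (u = Mul(-4, -95) = 380)
s = 12951 (s = Add(Mul(380, 34), 31) = Add(12920, 31) = 12951)
Add(s, Mul(Mul(33, 13), -24)) = Add(12951, Mul(Mul(33, 13), -24)) = Add(12951, Mul(429, -24)) = Add(12951, -10296) = 2655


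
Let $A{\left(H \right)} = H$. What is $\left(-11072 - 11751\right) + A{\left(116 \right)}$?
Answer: $-22707$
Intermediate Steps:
$\left(-11072 - 11751\right) + A{\left(116 \right)} = \left(-11072 - 11751\right) + 116 = -22823 + 116 = -22707$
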